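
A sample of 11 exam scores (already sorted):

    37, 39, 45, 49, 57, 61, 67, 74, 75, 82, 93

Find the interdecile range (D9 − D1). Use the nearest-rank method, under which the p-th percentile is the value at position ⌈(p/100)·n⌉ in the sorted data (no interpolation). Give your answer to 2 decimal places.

n = 11.
P10: rank ⌈10/100·11⌉ = 2 → 39.
P90: rank ⌈90/100·11⌉ = 10 → 82.
Difference: 82 − 39 = 43.

43.00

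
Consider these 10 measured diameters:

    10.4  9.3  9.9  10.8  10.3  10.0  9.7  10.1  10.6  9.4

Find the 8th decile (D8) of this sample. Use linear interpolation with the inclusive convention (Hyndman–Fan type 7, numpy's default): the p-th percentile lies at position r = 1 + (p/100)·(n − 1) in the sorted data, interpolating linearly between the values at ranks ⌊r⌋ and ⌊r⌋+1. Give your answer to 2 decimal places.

10.44

Sorted: 9.3, 9.4, 9.7, 9.9, 10.0, 10.1, 10.3, 10.4, 10.6, 10.8.
n = 10.
r = 1 + (80/100)·(10 − 1) = 1 + 7.2 = 8.2.
Rank 8 is 10.4 and rank 9 is 10.6.
Interpolate: 10.4 + 0.2·(10.6 − 10.4) = 10.4 + 0.2·0.2 = 10.44.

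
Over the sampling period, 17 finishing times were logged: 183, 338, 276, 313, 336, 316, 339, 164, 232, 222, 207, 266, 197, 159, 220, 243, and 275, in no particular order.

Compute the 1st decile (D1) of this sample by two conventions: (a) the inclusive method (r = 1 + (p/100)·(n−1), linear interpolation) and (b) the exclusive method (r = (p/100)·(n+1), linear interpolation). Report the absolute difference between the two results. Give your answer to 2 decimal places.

12.40

Sorted: 159, 164, 183, 197, 207, 220, 222, 232, 243, 266, 275, 276, 313, 316, 336, 338, 339.
n = 17.
(a) r = 2.6; between ranks 2 (164) and 3 (183): 175.4.
(b) r = 1.8; between ranks 1 (159) and 2 (164): 163.
|175.4 − 163| = 12.4.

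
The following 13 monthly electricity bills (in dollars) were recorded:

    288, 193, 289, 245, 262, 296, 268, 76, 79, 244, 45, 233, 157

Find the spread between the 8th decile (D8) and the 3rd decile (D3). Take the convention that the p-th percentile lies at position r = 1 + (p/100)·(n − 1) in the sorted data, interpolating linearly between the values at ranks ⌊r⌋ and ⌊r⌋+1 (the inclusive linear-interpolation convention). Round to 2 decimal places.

Sorted: 45, 76, 79, 157, 193, 233, 244, 245, 262, 268, 288, 289, 296.
n = 13.
P30: r = 4.6; ranks 4–5 are 157, 193; interpolating gives 178.6.
P80: r = 10.6; ranks 10–11 are 268, 288; interpolating gives 280.
Difference: 280 − 178.6 = 101.4.

101.40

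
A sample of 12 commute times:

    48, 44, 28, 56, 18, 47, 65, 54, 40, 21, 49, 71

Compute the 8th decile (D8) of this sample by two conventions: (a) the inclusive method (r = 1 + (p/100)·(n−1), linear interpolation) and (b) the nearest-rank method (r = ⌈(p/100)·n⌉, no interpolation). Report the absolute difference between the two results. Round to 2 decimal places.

0.40

Sorted: 18, 21, 28, 40, 44, 47, 48, 49, 54, 56, 65, 71.
n = 12.
(a) r = 9.8; between ranks 9 (54) and 10 (56): 55.6.
(b) the nearest-rank method: rank 10 → 56.
|55.6 − 56| = 0.4.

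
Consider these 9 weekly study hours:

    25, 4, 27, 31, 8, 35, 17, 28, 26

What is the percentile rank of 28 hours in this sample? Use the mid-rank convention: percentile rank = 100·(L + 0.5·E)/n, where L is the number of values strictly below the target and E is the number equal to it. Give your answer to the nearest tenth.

72.2

Sorted: 4, 8, 17, 25, 26, 27, 28, 31, 35.
Count below 28: L = 6; count equal: E = 1; n = 9.
Percentile rank = 100·(6 + 0.5·1)/9 = 100·6.5/9 = 72.22.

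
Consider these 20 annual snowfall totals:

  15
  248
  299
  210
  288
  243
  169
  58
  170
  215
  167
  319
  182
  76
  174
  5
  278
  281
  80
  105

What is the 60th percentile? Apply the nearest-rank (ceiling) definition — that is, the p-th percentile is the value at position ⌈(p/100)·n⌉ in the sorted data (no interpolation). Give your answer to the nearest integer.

210

Sorted: 5, 15, 58, 76, 80, 105, 167, 169, 170, 174, 182, 210, 215, 243, 248, 278, 281, 288, 299, 319.
n = 20.
Position = ⌈60/100 · 20⌉ = ⌈12⌉ = 12.
The value at rank 12 is 210.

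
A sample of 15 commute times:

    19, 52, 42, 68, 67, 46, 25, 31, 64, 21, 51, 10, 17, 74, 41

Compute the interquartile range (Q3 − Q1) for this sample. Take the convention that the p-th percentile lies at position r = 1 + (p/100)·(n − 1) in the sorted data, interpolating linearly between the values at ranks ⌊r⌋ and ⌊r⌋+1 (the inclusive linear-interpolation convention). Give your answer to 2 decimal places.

Sorted: 10, 17, 19, 21, 25, 31, 41, 42, 46, 51, 52, 64, 67, 68, 74.
n = 15.
P25: r = 4.5; ranks 4–5 are 21, 25; interpolating gives 23.
P75: r = 11.5; ranks 11–12 are 52, 64; interpolating gives 58.
Difference: 58 − 23 = 35.

35.00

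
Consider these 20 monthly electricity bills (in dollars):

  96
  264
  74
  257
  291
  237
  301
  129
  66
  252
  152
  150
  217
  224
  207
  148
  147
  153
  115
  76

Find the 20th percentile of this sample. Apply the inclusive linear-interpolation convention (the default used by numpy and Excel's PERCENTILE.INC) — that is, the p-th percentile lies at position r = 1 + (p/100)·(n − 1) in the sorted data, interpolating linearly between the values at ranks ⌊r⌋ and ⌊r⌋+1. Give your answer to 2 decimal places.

Sorted: 66, 74, 76, 96, 115, 129, 147, 148, 150, 152, 153, 207, 217, 224, 237, 252, 257, 264, 291, 301.
n = 20.
r = 1 + (20/100)·(20 − 1) = 1 + 3.8 = 4.8.
Rank 4 is 96 and rank 5 is 115.
Interpolate: 96 + 0.8·(115 − 96) = 96 + 0.8·19 = 111.2.

111.20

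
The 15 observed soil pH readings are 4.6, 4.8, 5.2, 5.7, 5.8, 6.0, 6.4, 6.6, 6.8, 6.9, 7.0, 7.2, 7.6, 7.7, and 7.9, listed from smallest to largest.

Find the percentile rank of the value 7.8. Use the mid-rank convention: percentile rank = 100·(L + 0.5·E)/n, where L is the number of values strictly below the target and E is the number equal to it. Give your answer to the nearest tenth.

93.3

Count below 7.8: L = 14; count equal: E = 0; n = 15.
Percentile rank = 100·(14 + 0.5·0)/15 = 100·14/15 = 93.33.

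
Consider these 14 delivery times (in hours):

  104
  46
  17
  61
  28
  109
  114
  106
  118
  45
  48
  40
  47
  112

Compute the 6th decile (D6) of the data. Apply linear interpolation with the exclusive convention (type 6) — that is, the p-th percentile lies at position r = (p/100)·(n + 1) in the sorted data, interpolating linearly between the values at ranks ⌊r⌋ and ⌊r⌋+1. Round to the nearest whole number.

104

Sorted: 17, 28, 40, 45, 46, 47, 48, 61, 104, 106, 109, 112, 114, 118.
n = 14.
r = (60/100)·(14 + 1) = 9.
r is an integer, so P60 is the value at rank 9: 104.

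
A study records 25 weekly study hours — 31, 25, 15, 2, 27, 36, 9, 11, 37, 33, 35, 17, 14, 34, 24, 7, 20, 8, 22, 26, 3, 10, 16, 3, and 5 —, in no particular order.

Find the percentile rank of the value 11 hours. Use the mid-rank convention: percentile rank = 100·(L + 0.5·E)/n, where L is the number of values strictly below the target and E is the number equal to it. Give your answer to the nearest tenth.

34.0

Sorted: 2, 3, 3, 5, 7, 8, 9, 10, 11, 14, 15, 16, 17, 20, 22, 24, 25, 26, 27, 31, 33, 34, 35, 36, 37.
Count below 11: L = 8; count equal: E = 1; n = 25.
Percentile rank = 100·(8 + 0.5·1)/25 = 100·8.5/25 = 34.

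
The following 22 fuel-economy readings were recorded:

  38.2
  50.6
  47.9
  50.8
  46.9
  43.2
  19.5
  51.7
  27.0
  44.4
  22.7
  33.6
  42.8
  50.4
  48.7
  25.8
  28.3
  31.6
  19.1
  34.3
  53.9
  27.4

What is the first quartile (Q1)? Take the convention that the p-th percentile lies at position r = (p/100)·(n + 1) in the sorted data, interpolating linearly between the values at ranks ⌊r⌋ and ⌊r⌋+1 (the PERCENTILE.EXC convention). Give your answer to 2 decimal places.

Sorted: 19.1, 19.5, 22.7, 25.8, 27.0, 27.4, 28.3, 31.6, 33.6, 34.3, 38.2, 42.8, 43.2, 44.4, 46.9, 47.9, 48.7, 50.4, 50.6, 50.8, 51.7, 53.9.
n = 22.
r = (25/100)·(22 + 1) = 5.75.
Rank 5 is 27.0 and rank 6 is 27.4.
Interpolate: 27.0 + 0.75·(27.4 − 27.0) = 27.0 + 0.75·0.4 = 27.3.

27.30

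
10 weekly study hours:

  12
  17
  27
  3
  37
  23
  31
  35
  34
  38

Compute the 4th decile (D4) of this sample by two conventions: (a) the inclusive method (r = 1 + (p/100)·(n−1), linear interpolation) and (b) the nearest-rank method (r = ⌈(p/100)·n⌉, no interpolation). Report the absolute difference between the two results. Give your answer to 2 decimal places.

Sorted: 3, 12, 17, 23, 27, 31, 34, 35, 37, 38.
n = 10.
(a) r = 4.6; between ranks 4 (23) and 5 (27): 25.4.
(b) the nearest-rank method: rank 4 → 23.
|25.4 − 23| = 2.4.

2.40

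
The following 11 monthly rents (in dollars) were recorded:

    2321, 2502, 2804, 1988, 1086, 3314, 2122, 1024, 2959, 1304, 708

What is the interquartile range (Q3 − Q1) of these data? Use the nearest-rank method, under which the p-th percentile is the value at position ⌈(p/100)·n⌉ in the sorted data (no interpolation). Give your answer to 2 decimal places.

1718.00

Sorted: 708, 1024, 1086, 1304, 1988, 2122, 2321, 2502, 2804, 2959, 3314.
n = 11.
P25: rank ⌈25/100·11⌉ = 3 → 1086.
P75: rank ⌈75/100·11⌉ = 9 → 2804.
Difference: 2804 − 1086 = 1718.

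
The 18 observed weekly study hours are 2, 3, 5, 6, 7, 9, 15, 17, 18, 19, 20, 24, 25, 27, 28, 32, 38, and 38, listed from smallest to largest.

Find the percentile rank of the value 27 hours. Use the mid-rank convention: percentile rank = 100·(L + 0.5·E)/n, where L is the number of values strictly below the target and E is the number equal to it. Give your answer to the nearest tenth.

75.0

Count below 27: L = 13; count equal: E = 1; n = 18.
Percentile rank = 100·(13 + 0.5·1)/18 = 100·13.5/18 = 75.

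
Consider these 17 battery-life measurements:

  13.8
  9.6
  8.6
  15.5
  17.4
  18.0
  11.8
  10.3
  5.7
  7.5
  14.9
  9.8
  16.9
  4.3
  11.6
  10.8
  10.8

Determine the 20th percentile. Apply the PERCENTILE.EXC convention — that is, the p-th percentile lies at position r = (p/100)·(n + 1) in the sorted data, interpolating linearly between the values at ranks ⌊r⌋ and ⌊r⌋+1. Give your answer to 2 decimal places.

8.16

Sorted: 4.3, 5.7, 7.5, 8.6, 9.6, 9.8, 10.3, 10.8, 10.8, 11.6, 11.8, 13.8, 14.9, 15.5, 16.9, 17.4, 18.0.
n = 17.
r = (20/100)·(17 + 1) = 3.6.
Rank 3 is 7.5 and rank 4 is 8.6.
Interpolate: 7.5 + 0.6·(8.6 − 7.5) = 7.5 + 0.6·1.1 = 8.16.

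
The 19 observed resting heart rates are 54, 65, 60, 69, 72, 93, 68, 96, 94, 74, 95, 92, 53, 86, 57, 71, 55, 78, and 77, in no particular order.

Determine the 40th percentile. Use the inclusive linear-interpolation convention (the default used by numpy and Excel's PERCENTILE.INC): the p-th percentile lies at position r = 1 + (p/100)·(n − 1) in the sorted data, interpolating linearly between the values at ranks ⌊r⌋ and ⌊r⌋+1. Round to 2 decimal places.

Sorted: 53, 54, 55, 57, 60, 65, 68, 69, 71, 72, 74, 77, 78, 86, 92, 93, 94, 95, 96.
n = 19.
r = 1 + (40/100)·(19 − 1) = 1 + 7.2 = 8.2.
Rank 8 is 69 and rank 9 is 71.
Interpolate: 69 + 0.2·(71 − 69) = 69 + 0.2·2 = 69.4.

69.40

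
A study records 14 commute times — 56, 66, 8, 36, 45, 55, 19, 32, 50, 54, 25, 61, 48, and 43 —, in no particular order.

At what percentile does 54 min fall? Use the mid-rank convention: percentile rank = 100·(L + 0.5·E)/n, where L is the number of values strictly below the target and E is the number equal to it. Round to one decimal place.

67.9

Sorted: 8, 19, 25, 32, 36, 43, 45, 48, 50, 54, 55, 56, 61, 66.
Count below 54: L = 9; count equal: E = 1; n = 14.
Percentile rank = 100·(9 + 0.5·1)/14 = 100·9.5/14 = 67.86.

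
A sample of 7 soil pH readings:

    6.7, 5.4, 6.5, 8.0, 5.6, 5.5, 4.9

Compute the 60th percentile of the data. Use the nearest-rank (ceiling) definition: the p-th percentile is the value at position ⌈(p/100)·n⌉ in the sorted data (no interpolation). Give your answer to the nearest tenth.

6.5

Sorted: 4.9, 5.4, 5.5, 5.6, 6.5, 6.7, 8.0.
n = 7.
Position = ⌈60/100 · 7⌉ = ⌈4.2⌉ = 5.
The value at rank 5 is 6.5.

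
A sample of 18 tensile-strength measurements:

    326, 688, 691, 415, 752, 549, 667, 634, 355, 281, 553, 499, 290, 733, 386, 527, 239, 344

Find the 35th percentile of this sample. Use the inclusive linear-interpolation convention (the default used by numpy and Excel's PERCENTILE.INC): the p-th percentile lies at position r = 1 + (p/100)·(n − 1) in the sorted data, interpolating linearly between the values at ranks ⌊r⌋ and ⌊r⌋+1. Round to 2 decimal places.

384.45

Sorted: 239, 281, 290, 326, 344, 355, 386, 415, 499, 527, 549, 553, 634, 667, 688, 691, 733, 752.
n = 18.
r = 1 + (35/100)·(18 − 1) = 1 + 5.95 = 6.95.
Rank 6 is 355 and rank 7 is 386.
Interpolate: 355 + 0.95·(386 − 355) = 355 + 0.95·31 = 384.45.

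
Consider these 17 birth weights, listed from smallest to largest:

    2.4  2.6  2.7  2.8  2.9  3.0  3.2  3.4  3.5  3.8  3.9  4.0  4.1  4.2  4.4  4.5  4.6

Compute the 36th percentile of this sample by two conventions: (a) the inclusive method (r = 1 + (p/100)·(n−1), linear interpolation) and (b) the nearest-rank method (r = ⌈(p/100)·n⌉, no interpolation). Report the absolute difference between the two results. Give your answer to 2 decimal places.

n = 17.
(a) r = 6.76; between ranks 6 (3.0) and 7 (3.2): 3.152.
(b) the nearest-rank method: rank 7 → 3.2.
|3.152 − 3.2| = 0.048.

0.05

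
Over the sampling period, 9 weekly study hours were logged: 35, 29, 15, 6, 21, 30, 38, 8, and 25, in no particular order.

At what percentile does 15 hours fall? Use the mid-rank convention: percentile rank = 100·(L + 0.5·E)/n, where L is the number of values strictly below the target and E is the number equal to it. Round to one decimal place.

Sorted: 6, 8, 15, 21, 25, 29, 30, 35, 38.
Count below 15: L = 2; count equal: E = 1; n = 9.
Percentile rank = 100·(2 + 0.5·1)/9 = 100·2.5/9 = 27.78.

27.8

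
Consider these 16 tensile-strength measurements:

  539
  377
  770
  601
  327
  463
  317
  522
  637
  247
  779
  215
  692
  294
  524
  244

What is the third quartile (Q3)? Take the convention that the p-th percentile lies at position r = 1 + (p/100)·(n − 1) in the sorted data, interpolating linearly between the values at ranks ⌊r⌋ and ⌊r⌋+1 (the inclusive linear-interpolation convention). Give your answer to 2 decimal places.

Sorted: 215, 244, 247, 294, 317, 327, 377, 463, 522, 524, 539, 601, 637, 692, 770, 779.
n = 16.
r = 1 + (75/100)·(16 − 1) = 1 + 11.25 = 12.25.
Rank 12 is 601 and rank 13 is 637.
Interpolate: 601 + 0.25·(637 − 601) = 601 + 0.25·36 = 610.

610.00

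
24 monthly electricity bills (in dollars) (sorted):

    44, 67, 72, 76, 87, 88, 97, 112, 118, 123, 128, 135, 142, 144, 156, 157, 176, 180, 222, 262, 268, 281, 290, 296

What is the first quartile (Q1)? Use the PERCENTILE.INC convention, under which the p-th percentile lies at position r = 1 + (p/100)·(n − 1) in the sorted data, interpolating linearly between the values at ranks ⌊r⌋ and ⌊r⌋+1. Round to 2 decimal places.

n = 24.
r = 1 + (25/100)·(24 − 1) = 1 + 5.75 = 6.75.
Rank 6 is 88 and rank 7 is 97.
Interpolate: 88 + 0.75·(97 − 88) = 88 + 0.75·9 = 94.75.

94.75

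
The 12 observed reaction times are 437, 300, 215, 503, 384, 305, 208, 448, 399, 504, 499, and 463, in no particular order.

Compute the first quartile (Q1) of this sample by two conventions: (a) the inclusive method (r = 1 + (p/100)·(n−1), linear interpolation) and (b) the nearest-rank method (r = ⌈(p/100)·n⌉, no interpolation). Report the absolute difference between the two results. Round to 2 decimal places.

3.75

Sorted: 208, 215, 300, 305, 384, 399, 437, 448, 463, 499, 503, 504.
n = 12.
(a) r = 3.75; between ranks 3 (300) and 4 (305): 303.75.
(b) the nearest-rank method: rank 3 → 300.
|303.75 − 300| = 3.75.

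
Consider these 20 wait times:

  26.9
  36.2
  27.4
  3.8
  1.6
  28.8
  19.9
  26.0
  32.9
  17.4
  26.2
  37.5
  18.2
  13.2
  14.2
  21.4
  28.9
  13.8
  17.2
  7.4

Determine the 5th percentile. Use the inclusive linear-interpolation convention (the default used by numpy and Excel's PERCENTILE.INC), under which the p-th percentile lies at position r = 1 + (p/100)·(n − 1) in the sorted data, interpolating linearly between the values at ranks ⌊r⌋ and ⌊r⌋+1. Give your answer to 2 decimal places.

3.69

Sorted: 1.6, 3.8, 7.4, 13.2, 13.8, 14.2, 17.2, 17.4, 18.2, 19.9, 21.4, 26.0, 26.2, 26.9, 27.4, 28.8, 28.9, 32.9, 36.2, 37.5.
n = 20.
r = 1 + (5/100)·(20 − 1) = 1 + 0.95 = 1.95.
Rank 1 is 1.6 and rank 2 is 3.8.
Interpolate: 1.6 + 0.95·(3.8 − 1.6) = 1.6 + 0.95·2.2 = 3.69.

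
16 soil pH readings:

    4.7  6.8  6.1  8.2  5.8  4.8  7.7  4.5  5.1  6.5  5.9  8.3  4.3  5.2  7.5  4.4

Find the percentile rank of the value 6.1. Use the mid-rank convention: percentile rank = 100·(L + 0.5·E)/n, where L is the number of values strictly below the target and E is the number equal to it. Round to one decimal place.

Sorted: 4.3, 4.4, 4.5, 4.7, 4.8, 5.1, 5.2, 5.8, 5.9, 6.1, 6.5, 6.8, 7.5, 7.7, 8.2, 8.3.
Count below 6.1: L = 9; count equal: E = 1; n = 16.
Percentile rank = 100·(9 + 0.5·1)/16 = 100·9.5/16 = 59.38.

59.4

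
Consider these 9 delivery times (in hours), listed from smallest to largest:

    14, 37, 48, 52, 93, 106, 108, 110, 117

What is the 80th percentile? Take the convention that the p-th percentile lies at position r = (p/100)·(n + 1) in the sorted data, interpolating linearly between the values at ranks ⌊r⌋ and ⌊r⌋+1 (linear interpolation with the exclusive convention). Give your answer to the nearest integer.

110

n = 9.
r = (80/100)·(9 + 1) = 8.
r is an integer, so P80 is the value at rank 8: 110.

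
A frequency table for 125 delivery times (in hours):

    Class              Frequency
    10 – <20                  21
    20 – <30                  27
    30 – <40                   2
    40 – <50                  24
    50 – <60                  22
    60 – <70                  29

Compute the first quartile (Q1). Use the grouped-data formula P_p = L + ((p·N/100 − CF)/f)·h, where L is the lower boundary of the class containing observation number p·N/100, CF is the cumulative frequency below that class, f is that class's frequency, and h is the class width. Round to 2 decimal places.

23.80

N = 125; target position k = 25/100 · 125 = 31.25.
Cumulative frequencies: 21, 48, 50, 74, 96, 125.
Observation 31.25 falls in the class 20 – <30.
L = 20, CF = 21, f = 27, h = 10.
P25 = 20 + ((31.25 − 21)/27)·10 = 20 + 3.7963 = 23.7963.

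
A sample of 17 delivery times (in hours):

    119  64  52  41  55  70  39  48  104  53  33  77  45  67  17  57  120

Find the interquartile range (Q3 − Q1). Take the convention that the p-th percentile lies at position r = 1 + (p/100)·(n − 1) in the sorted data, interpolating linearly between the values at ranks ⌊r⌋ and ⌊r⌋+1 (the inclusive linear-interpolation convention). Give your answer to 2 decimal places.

25.00

Sorted: 17, 33, 39, 41, 45, 48, 52, 53, 55, 57, 64, 67, 70, 77, 104, 119, 120.
n = 17.
P25: r = 5 (integer) → 45.
P75: r = 13 (integer) → 70.
Difference: 70 − 45 = 25.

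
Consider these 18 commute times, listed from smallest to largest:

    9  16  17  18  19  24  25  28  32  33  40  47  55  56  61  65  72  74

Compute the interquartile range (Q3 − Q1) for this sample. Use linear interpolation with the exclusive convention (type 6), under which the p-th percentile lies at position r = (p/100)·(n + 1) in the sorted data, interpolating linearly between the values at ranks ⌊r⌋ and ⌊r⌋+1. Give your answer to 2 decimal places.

n = 18.
P25: r = 4.75; ranks 4–5 are 18, 19; interpolating gives 18.75.
P75: r = 14.25; ranks 14–15 are 56, 61; interpolating gives 57.25.
Difference: 57.25 − 18.75 = 38.5.

38.50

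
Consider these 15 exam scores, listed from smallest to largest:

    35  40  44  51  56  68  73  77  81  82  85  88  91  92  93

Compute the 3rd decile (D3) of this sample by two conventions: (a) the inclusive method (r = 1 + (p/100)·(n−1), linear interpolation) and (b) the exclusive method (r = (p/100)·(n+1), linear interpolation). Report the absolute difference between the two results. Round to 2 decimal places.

n = 15.
(a) r = 5.2; between ranks 5 (56) and 6 (68): 58.4.
(b) r = 4.8; between ranks 4 (51) and 5 (56): 55.
|58.4 − 55| = 3.4.

3.40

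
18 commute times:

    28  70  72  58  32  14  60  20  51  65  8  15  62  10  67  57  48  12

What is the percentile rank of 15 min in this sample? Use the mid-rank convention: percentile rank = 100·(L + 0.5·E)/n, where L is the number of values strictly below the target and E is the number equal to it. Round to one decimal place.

25.0

Sorted: 8, 10, 12, 14, 15, 20, 28, 32, 48, 51, 57, 58, 60, 62, 65, 67, 70, 72.
Count below 15: L = 4; count equal: E = 1; n = 18.
Percentile rank = 100·(4 + 0.5·1)/18 = 100·4.5/18 = 25.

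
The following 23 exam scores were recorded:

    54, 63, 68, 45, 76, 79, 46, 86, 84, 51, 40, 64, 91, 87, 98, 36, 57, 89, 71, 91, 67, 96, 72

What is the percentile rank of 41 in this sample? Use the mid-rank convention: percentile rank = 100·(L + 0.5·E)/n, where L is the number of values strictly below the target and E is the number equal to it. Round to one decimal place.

Sorted: 36, 40, 45, 46, 51, 54, 57, 63, 64, 67, 68, 71, 72, 76, 79, 84, 86, 87, 89, 91, 91, 96, 98.
Count below 41: L = 2; count equal: E = 0; n = 23.
Percentile rank = 100·(2 + 0.5·0)/23 = 100·2/23 = 8.696.

8.7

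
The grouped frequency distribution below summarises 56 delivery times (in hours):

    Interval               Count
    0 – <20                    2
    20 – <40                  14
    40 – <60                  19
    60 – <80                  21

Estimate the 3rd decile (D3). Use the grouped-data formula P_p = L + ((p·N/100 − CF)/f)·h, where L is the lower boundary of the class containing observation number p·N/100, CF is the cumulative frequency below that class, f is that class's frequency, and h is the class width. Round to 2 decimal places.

N = 56; target position k = 30/100 · 56 = 16.8.
Cumulative frequencies: 2, 16, 35, 56.
Observation 16.8 falls in the class 40 – <60.
L = 40, CF = 16, f = 19, h = 20.
P30 = 40 + ((16.8 − 16)/19)·20 = 40 + 0.842105 = 40.8421.

40.84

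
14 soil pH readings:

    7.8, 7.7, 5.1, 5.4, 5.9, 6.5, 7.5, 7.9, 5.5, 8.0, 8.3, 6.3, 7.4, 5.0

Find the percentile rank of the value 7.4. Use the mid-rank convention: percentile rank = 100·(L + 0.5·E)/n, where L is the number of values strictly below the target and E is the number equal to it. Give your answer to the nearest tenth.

53.6

Sorted: 5.0, 5.1, 5.4, 5.5, 5.9, 6.3, 6.5, 7.4, 7.5, 7.7, 7.8, 7.9, 8.0, 8.3.
Count below 7.4: L = 7; count equal: E = 1; n = 14.
Percentile rank = 100·(7 + 0.5·1)/14 = 100·7.5/14 = 53.57.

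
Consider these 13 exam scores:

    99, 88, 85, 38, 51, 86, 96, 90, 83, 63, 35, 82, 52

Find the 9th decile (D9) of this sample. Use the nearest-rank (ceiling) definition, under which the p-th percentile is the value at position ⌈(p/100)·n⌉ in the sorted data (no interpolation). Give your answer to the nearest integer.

Sorted: 35, 38, 51, 52, 63, 82, 83, 85, 86, 88, 90, 96, 99.
n = 13.
Position = ⌈90/100 · 13⌉ = ⌈11.7⌉ = 12.
The value at rank 12 is 96.

96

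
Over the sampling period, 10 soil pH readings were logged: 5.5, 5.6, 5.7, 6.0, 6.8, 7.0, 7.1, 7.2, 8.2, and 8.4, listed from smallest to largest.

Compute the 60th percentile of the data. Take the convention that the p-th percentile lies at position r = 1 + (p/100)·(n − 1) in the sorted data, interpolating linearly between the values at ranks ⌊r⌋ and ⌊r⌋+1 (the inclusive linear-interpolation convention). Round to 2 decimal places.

7.04

n = 10.
r = 1 + (60/100)·(10 − 1) = 1 + 5.4 = 6.4.
Rank 6 is 7.0 and rank 7 is 7.1.
Interpolate: 7.0 + 0.4·(7.1 − 7.0) = 7.0 + 0.4·0.1 = 7.04.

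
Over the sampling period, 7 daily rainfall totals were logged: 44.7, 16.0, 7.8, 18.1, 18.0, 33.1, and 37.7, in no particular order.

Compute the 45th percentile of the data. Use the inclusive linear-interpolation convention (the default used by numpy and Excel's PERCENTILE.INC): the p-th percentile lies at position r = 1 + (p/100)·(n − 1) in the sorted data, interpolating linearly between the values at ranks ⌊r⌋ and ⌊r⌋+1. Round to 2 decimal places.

Sorted: 7.8, 16.0, 18.0, 18.1, 33.1, 37.7, 44.7.
n = 7.
r = 1 + (45/100)·(7 − 1) = 1 + 2.7 = 3.7.
Rank 3 is 18.0 and rank 4 is 18.1.
Interpolate: 18.0 + 0.7·(18.1 − 18.0) = 18.0 + 0.7·0.1 = 18.07.

18.07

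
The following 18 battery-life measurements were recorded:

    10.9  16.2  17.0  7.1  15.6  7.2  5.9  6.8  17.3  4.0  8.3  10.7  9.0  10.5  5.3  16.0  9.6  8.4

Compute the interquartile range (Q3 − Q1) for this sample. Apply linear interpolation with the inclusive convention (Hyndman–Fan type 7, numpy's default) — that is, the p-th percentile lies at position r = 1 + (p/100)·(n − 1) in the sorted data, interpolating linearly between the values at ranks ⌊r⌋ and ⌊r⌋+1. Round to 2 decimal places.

7.30

Sorted: 4.0, 5.3, 5.9, 6.8, 7.1, 7.2, 8.3, 8.4, 9.0, 9.6, 10.5, 10.7, 10.9, 15.6, 16.0, 16.2, 17.0, 17.3.
n = 18.
P25: r = 5.25; ranks 5–6 are 7.1, 7.2; interpolating gives 7.125.
P75: r = 13.75; ranks 13–14 are 10.9, 15.6; interpolating gives 14.425.
Difference: 14.425 − 7.125 = 7.3.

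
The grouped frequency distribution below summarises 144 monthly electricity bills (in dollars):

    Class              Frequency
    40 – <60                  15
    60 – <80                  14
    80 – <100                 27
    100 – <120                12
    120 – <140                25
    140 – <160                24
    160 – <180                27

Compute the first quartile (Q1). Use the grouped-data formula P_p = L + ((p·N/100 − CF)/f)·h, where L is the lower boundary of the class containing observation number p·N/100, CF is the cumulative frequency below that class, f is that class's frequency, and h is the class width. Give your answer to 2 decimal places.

N = 144; target position k = 25/100 · 144 = 36.
Cumulative frequencies: 15, 29, 56, 68, 93, 117, 144.
Observation 36 falls in the class 80 – <100.
L = 80, CF = 29, f = 27, h = 20.
P25 = 80 + ((36 − 29)/27)·20 = 80 + 5.18519 = 85.1852.

85.19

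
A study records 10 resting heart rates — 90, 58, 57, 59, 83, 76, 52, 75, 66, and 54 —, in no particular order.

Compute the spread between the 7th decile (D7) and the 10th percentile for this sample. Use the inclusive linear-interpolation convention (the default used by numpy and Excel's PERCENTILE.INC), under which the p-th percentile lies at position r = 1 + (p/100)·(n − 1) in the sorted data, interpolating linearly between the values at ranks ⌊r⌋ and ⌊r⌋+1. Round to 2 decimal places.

21.50

Sorted: 52, 54, 57, 58, 59, 66, 75, 76, 83, 90.
n = 10.
P10: r = 1.9; ranks 1–2 are 52, 54; interpolating gives 53.8.
P70: r = 7.3; ranks 7–8 are 75, 76; interpolating gives 75.3.
Difference: 75.3 − 53.8 = 21.5.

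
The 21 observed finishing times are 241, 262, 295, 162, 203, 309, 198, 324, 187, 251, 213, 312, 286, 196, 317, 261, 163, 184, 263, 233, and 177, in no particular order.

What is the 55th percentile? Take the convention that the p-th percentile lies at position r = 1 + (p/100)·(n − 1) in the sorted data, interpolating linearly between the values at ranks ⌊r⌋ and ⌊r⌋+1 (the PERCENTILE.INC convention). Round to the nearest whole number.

251

Sorted: 162, 163, 177, 184, 187, 196, 198, 203, 213, 233, 241, 251, 261, 262, 263, 286, 295, 309, 312, 317, 324.
n = 21.
r = 1 + (55/100)·(21 − 1) = 1 + 11 = 12.
r is an integer, so P55 is the value at rank 12: 251.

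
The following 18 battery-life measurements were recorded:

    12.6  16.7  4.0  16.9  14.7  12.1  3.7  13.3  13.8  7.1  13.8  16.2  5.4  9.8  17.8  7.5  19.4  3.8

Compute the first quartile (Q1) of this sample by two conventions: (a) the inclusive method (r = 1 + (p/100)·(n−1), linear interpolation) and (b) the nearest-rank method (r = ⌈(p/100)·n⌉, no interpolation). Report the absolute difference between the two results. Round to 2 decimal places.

0.10

Sorted: 3.7, 3.8, 4.0, 5.4, 7.1, 7.5, 9.8, 12.1, 12.6, 13.3, 13.8, 13.8, 14.7, 16.2, 16.7, 16.9, 17.8, 19.4.
n = 18.
(a) r = 5.25; between ranks 5 (7.1) and 6 (7.5): 7.2.
(b) the nearest-rank method: rank 5 → 7.1.
|7.2 − 7.1| = 0.1.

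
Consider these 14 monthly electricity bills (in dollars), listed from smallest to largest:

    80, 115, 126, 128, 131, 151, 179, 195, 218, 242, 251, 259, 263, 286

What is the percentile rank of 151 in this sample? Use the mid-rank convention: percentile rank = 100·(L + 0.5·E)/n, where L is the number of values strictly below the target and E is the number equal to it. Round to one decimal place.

Count below 151: L = 5; count equal: E = 1; n = 14.
Percentile rank = 100·(5 + 0.5·1)/14 = 100·5.5/14 = 39.29.

39.3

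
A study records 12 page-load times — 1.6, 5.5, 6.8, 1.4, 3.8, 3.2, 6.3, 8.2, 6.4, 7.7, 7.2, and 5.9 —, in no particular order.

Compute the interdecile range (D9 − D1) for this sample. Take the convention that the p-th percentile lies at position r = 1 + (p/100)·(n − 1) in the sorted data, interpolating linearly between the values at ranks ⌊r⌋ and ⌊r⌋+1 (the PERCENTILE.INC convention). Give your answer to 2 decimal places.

Sorted: 1.4, 1.6, 3.2, 3.8, 5.5, 5.9, 6.3, 6.4, 6.8, 7.2, 7.7, 8.2.
n = 12.
P10: r = 2.1; ranks 2–3 are 1.6, 3.2; interpolating gives 1.76.
P90: r = 10.9; ranks 10–11 are 7.2, 7.7; interpolating gives 7.65.
Difference: 7.65 − 1.76 = 5.89.

5.89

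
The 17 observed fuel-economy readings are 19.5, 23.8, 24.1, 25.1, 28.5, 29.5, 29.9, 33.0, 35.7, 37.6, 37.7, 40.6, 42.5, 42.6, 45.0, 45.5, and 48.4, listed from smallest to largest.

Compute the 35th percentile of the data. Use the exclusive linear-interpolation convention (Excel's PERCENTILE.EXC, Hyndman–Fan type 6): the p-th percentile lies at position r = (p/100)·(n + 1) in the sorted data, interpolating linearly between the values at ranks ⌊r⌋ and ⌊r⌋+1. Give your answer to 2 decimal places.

n = 17.
r = (35/100)·(17 + 1) = 6.3.
Rank 6 is 29.5 and rank 7 is 29.9.
Interpolate: 29.5 + 0.3·(29.9 − 29.5) = 29.5 + 0.3·0.4 = 29.62.

29.62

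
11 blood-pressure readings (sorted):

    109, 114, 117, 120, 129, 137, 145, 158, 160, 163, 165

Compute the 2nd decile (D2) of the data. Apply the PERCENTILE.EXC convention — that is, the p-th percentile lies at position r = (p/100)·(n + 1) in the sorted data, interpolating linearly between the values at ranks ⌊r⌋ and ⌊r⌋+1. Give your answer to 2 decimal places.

n = 11.
r = (20/100)·(11 + 1) = 2.4.
Rank 2 is 114 and rank 3 is 117.
Interpolate: 114 + 0.4·(117 − 114) = 114 + 0.4·3 = 115.2.

115.20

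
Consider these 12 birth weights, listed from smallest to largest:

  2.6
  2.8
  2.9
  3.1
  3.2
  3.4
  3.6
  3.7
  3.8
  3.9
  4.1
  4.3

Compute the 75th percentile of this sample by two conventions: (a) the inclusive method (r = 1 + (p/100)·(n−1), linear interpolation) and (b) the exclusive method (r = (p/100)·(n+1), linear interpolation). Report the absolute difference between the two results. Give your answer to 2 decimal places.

n = 12.
(a) r = 9.25; between ranks 9 (3.8) and 10 (3.9): 3.825.
(b) r = 9.75; between ranks 9 (3.8) and 10 (3.9): 3.875.
|3.825 − 3.875| = 0.05.

0.05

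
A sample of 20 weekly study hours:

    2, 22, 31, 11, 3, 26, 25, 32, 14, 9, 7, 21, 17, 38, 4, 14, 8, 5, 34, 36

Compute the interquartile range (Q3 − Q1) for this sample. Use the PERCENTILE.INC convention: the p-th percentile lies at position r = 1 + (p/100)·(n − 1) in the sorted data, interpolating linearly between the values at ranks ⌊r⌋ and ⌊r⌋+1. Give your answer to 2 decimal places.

Sorted: 2, 3, 4, 5, 7, 8, 9, 11, 14, 14, 17, 21, 22, 25, 26, 31, 32, 34, 36, 38.
n = 20.
P25: r = 5.75; ranks 5–6 are 7, 8; interpolating gives 7.75.
P75: r = 15.25; ranks 15–16 are 26, 31; interpolating gives 27.25.
Difference: 27.25 − 7.75 = 19.5.

19.50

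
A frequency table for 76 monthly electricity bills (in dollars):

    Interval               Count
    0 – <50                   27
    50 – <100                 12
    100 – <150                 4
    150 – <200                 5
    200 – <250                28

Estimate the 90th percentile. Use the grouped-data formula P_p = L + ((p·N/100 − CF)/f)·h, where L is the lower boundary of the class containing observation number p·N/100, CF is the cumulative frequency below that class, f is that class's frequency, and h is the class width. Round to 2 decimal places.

N = 76; target position k = 90/100 · 76 = 68.4.
Cumulative frequencies: 27, 39, 43, 48, 76.
Observation 68.4 falls in the class 200 – <250.
L = 200, CF = 48, f = 28, h = 50.
P90 = 200 + ((68.4 − 48)/28)·50 = 200 + 36.4286 = 236.429.

236.43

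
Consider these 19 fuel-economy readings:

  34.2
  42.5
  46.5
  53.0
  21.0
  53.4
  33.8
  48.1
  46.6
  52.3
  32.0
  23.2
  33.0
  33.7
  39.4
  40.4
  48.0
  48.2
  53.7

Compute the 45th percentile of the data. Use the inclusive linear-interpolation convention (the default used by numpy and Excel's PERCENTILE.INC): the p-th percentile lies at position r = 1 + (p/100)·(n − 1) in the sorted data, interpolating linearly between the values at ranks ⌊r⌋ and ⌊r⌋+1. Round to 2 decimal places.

Sorted: 21.0, 23.2, 32.0, 33.0, 33.7, 33.8, 34.2, 39.4, 40.4, 42.5, 46.5, 46.6, 48.0, 48.1, 48.2, 52.3, 53.0, 53.4, 53.7.
n = 19.
r = 1 + (45/100)·(19 − 1) = 1 + 8.1 = 9.1.
Rank 9 is 40.4 and rank 10 is 42.5.
Interpolate: 40.4 + 0.1·(42.5 − 40.4) = 40.4 + 0.1·2.1 = 40.61.

40.61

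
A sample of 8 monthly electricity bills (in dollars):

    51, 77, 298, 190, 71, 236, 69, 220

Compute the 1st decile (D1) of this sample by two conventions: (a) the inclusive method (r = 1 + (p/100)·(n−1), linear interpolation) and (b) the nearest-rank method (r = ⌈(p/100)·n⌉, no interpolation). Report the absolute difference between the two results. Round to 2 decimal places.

Sorted: 51, 69, 71, 77, 190, 220, 236, 298.
n = 8.
(a) r = 1.7; between ranks 1 (51) and 2 (69): 63.6.
(b) the nearest-rank method: rank 1 → 51.
|63.6 − 51| = 12.6.

12.60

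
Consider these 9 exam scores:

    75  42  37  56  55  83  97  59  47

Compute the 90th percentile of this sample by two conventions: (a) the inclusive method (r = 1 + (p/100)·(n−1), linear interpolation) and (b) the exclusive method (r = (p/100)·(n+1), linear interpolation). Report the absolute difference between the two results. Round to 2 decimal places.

Sorted: 37, 42, 47, 55, 56, 59, 75, 83, 97.
n = 9.
(a) r = 8.2; between ranks 8 (83) and 9 (97): 85.8.
(b) r = 9 → value at rank 9 = 97.
|85.8 − 97| = 11.2.

11.20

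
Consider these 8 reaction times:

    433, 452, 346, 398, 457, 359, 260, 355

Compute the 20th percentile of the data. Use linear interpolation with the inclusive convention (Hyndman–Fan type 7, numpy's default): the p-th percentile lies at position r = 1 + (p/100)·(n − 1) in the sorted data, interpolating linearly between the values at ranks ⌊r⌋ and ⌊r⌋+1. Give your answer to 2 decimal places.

Sorted: 260, 346, 355, 359, 398, 433, 452, 457.
n = 8.
r = 1 + (20/100)·(8 − 1) = 1 + 1.4 = 2.4.
Rank 2 is 346 and rank 3 is 355.
Interpolate: 346 + 0.4·(355 − 346) = 346 + 0.4·9 = 349.6.

349.60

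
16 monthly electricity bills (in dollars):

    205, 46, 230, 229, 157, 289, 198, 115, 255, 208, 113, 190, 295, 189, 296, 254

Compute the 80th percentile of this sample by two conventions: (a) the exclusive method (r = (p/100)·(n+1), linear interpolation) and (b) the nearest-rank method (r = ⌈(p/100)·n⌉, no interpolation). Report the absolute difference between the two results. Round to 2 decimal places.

20.40

Sorted: 46, 113, 115, 157, 189, 190, 198, 205, 208, 229, 230, 254, 255, 289, 295, 296.
n = 16.
(a) r = 13.6; between ranks 13 (255) and 14 (289): 275.4.
(b) the nearest-rank method: rank 13 → 255.
|275.4 − 255| = 20.4.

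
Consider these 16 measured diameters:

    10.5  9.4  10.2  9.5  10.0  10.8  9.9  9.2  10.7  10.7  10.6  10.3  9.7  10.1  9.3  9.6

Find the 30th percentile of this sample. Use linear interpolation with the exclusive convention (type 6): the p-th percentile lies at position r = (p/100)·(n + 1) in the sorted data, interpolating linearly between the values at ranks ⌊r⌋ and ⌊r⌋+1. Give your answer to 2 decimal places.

9.61

Sorted: 9.2, 9.3, 9.4, 9.5, 9.6, 9.7, 9.9, 10.0, 10.1, 10.2, 10.3, 10.5, 10.6, 10.7, 10.7, 10.8.
n = 16.
r = (30/100)·(16 + 1) = 5.1.
Rank 5 is 9.6 and rank 6 is 9.7.
Interpolate: 9.6 + 0.1·(9.7 − 9.6) = 9.6 + 0.1·0.1 = 9.61.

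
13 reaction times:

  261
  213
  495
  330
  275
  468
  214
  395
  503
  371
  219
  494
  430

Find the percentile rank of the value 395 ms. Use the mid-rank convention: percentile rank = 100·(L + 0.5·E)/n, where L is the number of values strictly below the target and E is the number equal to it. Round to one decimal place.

57.7

Sorted: 213, 214, 219, 261, 275, 330, 371, 395, 430, 468, 494, 495, 503.
Count below 395: L = 7; count equal: E = 1; n = 13.
Percentile rank = 100·(7 + 0.5·1)/13 = 100·7.5/13 = 57.69.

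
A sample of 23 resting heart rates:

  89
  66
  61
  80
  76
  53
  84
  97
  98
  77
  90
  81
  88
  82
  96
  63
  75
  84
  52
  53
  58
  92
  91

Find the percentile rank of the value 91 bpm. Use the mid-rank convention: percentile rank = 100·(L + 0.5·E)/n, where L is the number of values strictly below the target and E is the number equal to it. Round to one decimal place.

80.4

Sorted: 52, 53, 53, 58, 61, 63, 66, 75, 76, 77, 80, 81, 82, 84, 84, 88, 89, 90, 91, 92, 96, 97, 98.
Count below 91: L = 18; count equal: E = 1; n = 23.
Percentile rank = 100·(18 + 0.5·1)/23 = 100·18.5/23 = 80.43.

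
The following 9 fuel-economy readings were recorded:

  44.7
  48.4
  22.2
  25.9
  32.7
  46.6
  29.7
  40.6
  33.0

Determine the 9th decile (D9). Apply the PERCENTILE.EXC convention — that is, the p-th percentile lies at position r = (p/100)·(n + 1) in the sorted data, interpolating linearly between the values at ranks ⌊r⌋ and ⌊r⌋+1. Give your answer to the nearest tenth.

48.4

Sorted: 22.2, 25.9, 29.7, 32.7, 33.0, 40.6, 44.7, 46.6, 48.4.
n = 9.
r = (90/100)·(9 + 1) = 9.
r is an integer, so P90 is the value at rank 9: 48.4.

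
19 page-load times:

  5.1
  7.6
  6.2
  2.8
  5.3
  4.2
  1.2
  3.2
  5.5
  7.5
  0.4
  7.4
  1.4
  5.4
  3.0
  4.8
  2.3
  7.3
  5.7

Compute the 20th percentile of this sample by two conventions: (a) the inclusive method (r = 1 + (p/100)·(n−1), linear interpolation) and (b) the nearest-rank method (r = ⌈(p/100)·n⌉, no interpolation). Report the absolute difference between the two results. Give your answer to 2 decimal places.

Sorted: 0.4, 1.2, 1.4, 2.3, 2.8, 3.0, 3.2, 4.2, 4.8, 5.1, 5.3, 5.4, 5.5, 5.7, 6.2, 7.3, 7.4, 7.5, 7.6.
n = 19.
(a) r = 4.6; between ranks 4 (2.3) and 5 (2.8): 2.6.
(b) the nearest-rank method: rank 4 → 2.3.
|2.6 − 2.3| = 0.3.

0.30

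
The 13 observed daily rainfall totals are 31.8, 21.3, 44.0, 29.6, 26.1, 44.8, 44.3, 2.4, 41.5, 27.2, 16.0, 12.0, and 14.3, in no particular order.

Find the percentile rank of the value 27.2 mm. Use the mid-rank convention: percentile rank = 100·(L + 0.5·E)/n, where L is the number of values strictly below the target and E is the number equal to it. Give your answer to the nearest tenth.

Sorted: 2.4, 12.0, 14.3, 16.0, 21.3, 26.1, 27.2, 29.6, 31.8, 41.5, 44.0, 44.3, 44.8.
Count below 27.2: L = 6; count equal: E = 1; n = 13.
Percentile rank = 100·(6 + 0.5·1)/13 = 100·6.5/13 = 50.

50.0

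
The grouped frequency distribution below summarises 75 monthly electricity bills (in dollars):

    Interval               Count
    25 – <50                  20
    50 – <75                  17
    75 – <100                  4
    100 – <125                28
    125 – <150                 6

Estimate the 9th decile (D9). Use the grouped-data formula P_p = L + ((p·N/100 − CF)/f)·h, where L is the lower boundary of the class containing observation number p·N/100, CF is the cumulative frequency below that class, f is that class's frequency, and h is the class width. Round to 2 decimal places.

N = 75; target position k = 90/100 · 75 = 67.5.
Cumulative frequencies: 20, 37, 41, 69, 75.
Observation 67.5 falls in the class 100 – <125.
L = 100, CF = 41, f = 28, h = 25.
P90 = 100 + ((67.5 − 41)/28)·25 = 100 + 23.6607 = 123.661.

123.66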